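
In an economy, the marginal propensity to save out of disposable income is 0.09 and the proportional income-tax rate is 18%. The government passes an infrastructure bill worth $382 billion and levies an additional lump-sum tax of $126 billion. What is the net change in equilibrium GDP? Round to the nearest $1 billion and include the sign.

+$1,053 billion

MPC = 1 − MPS = 1 − 0.09 = 0.91.
Expenditure multiplier = 1/(1 − c(1−t)) = 1/(1 − 0.91×0.82) = 1/0.2538 ≈ 3.94.
ΔG contributes k·ΔG = (+$382 billion) / 0.2538 ≈ +$1,505.1 billion.
ΔT of +$126 billion changes first-round spending by −c·ΔT = −$114.66 billion, contributing k·(−c·ΔT) = (−$114.66 billion) / 0.2538 ≈ −$451.8 billion.
Net ΔY = k(ΔG − c·ΔT) = (+$267.34 billion) / 0.2538 ≈ +$1,053 billion.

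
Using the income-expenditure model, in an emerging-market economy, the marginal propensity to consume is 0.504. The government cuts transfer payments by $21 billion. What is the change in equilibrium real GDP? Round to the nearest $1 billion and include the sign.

The transfer change shifts disposable income by −$21 billion, so first-round consumption changes by c·ΔTR = 0.504 × (−$21 billion) = −$10.584 billion.
Expenditure multiplier = 1/(1 − MPC) = 1/(1 − 0.504) = 1/0.496 ≈ 2.016.
The transfer multiplier is c × k ≈ 1.016, so ΔY = k × (c·ΔTR) = (−$10.584 billion) / 0.496 ≈ −$21 billion.

−$21 billion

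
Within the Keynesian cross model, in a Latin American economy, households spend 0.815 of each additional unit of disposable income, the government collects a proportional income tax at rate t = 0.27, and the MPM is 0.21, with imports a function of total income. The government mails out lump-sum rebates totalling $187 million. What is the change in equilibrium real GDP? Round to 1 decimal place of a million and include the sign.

+$247.8 million

A lump-sum tax change of −$187 million shifts disposable income by +$187 million; first-round consumption changes by −c × ΔT = −0.815 × (−$187 million) = +$152.405 million.
Expenditure multiplier = 1/(1 − c(1−t) + m) = 1/(1 − 0.815×0.73 + 0.21) = 1/0.61505 ≈ 1.626.
The tax multiplier is −c × k ≈ −1.325, so ΔY = k × (−c·ΔT) = (+$152.405 million) / 0.61505 ≈ +$247.8 million.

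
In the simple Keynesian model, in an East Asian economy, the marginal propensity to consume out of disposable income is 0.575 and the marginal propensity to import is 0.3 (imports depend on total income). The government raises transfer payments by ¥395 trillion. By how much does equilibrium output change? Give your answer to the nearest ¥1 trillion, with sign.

The transfer change shifts disposable income by +¥395 trillion, so first-round consumption changes by c·ΔTR = 0.575 × (+¥395 trillion) = +¥227.125 trillion.
Expenditure multiplier = 1/(1 − c + m) = 1/(1 − 0.575 + 0.3) = 1/0.725 ≈ 1.379.
The transfer multiplier is c × k ≈ 0.793, so ΔY = k × (c·ΔTR) = (+¥227.125 trillion) / 0.725 ≈ +¥313 trillion.

+¥313 trillion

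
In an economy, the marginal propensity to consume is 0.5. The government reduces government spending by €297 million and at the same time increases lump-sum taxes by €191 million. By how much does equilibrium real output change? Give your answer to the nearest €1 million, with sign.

Expenditure multiplier = 1/(1 − MPC) = 1/(1 − 0.5) = 1/0.5 = 2.
ΔG contributes k·ΔG = (−€297 million) / 0.5 = −€594 million.
ΔT of +€191 million changes first-round spending by −c·ΔT = −€95.5 million, contributing k·(−c·ΔT) = (−€95.5 million) / 0.5 = −€191 million.
Net ΔY = k(ΔG − c·ΔT) = (−€392.5 million) / 0.5 = −€785 million.

−€785 million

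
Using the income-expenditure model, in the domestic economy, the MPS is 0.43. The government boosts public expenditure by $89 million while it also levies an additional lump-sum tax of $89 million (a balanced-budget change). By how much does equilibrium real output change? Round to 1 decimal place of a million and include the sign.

MPC = 1 − MPS = 1 − 0.43 = 0.57.
Expenditure multiplier = 1/(1 − MPC) = 1/(1 − 0.57) = 1/0.43 ≈ 2.326.
ΔG contributes k·ΔG = (+$89 million) / 0.43 ≈ +$207 million.
ΔT of +$89 million changes first-round spending by −c·ΔT = −$50.73 million, contributing k·(−c·ΔT) = (−$50.73 million) / 0.43 ≈ −$118 million.
With ΔG = ΔT and no other leakages, the balanced-budget multiplier is 1, so ΔY = ΔG = +$89 million.

+$89.0 million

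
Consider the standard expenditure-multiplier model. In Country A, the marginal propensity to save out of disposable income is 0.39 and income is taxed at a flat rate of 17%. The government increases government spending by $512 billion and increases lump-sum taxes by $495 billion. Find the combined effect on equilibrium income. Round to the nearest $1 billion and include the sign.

+$425 billion

MPC = 1 − MPS = 1 − 0.39 = 0.61.
Expenditure multiplier = 1/(1 − c(1−t)) = 1/(1 − 0.61×0.83) = 1/0.4937 ≈ 2.026.
ΔG contributes k·ΔG = (+$512 billion) / 0.4937 ≈ +$1,037.1 billion.
ΔT of +$495 billion changes first-round spending by −c·ΔT = −$301.95 billion, contributing k·(−c·ΔT) = (−$301.95 billion) / 0.4937 ≈ −$611.6 billion.
Net ΔY = k(ΔG − c·ΔT) = (+$210.05 billion) / 0.4937 ≈ +$425 billion.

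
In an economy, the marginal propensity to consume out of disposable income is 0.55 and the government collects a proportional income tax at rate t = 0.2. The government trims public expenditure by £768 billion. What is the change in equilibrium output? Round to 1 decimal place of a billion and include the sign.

−£1,371.4 billion

Spending multiplier = 1/(1 − c(1−t)) = 1/(1 − 0.55×0.8) = 1/0.56 ≈ 1.786.
ΔY = k × ΔG = (−£768 billion) / 0.56 ≈ −£1,371.4 billion.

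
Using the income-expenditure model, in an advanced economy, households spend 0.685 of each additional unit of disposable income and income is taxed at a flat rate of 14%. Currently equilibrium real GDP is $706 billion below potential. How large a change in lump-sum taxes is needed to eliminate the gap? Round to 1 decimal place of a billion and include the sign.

Spending multiplier = 1/(1 − c(1−t)) = 1/(1 − 0.685×0.86) = 1/0.4109 ≈ 2.434.
Tax multiplier = −c·k = −0.685/0.4109 ≈ −1.667. Need ΔY = +$706 billion, so ΔT = ΔY/(−c·k) = −(+$706 billion) × 0.4109 / 0.685 ≈ −$423.5 billion.
The government should cut lump-sum taxes by $423.5 billion.

−$423.5 billion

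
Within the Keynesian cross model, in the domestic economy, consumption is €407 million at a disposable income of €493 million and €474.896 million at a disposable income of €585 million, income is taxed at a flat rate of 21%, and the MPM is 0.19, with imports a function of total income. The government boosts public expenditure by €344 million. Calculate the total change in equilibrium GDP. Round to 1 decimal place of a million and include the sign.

MPC = ΔC/ΔYd = (474.896 − 407)/(585 − 493) = 67.896/92 = 0.738.
Government-spending multiplier = 1/(1 − c(1−t) + m) = 1/(1 − 0.738×0.79 + 0.19) = 1/0.60698 ≈ 1.648.
ΔY = k × ΔG = (+€344 million) / 0.60698 ≈ +€566.7 million.

+€566.7 million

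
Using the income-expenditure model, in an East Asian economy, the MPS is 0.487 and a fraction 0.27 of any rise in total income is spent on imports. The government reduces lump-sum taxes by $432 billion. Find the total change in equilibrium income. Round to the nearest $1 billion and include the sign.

+$293 billion

MPC = 1 − MPS = 1 − 0.487 = 0.513.
A lump-sum tax change of −$432 billion shifts disposable income by +$432 billion; first-round consumption changes by −c × ΔT = −0.513 × (−$432 billion) = +$221.616 billion.
Expenditure multiplier = 1/(1 − c + m) = 1/(1 − 0.513 + 0.27) = 1/0.757 ≈ 1.321.
The tax multiplier is −c × k ≈ −0.678, so ΔY = k × (−c·ΔT) = (+$221.616 billion) / 0.757 ≈ +$293 billion.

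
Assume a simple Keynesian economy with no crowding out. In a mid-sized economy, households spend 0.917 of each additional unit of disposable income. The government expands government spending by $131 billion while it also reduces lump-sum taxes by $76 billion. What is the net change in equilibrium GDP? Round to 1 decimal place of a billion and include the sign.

Expenditure multiplier = 1/(1 − MPC) = 1/(1 − 0.917) = 1/0.083 ≈ 12.048.
ΔG contributes k·ΔG = (+$131 billion) / 0.083 ≈ +$1,578.3 billion.
ΔT of −$76 billion changes first-round spending by −c·ΔT = +$69.692 billion, contributing k·(−c·ΔT) = (+$69.692 billion) / 0.083 ≈ +$839.7 billion.
Net ΔY = k(ΔG − c·ΔT) = (+$200.692 billion) / 0.083 ≈ +$2,418 billion.

+$2,418.0 billion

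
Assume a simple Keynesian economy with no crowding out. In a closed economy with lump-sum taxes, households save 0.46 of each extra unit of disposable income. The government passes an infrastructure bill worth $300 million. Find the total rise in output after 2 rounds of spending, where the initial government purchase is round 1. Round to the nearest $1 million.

$462 million

MPC = 1 − MPS = 1 − 0.46 = 0.54.
Round 1 adds ΔG = $300 million; each later round is MPC = 0.54 times the previous.
After 2 rounds: 300 + 162 = ΔG·(1 − c^2)/(1 − c) = 300 × (1 − 0.2916)/0.46 = $462 million.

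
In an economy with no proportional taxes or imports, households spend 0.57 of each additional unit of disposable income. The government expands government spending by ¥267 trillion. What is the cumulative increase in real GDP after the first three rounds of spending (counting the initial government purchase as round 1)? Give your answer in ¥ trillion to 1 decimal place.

Round 1 adds ΔG = ¥267 trillion; each later round is MPC = 0.57 times the previous.
After 3 rounds: 267 + 152.19 + 86.7483 = ΔG·(1 − c^3)/(1 − c) = 267 × (1 − 0.185193)/0.43 ≈ ¥505.9 trillion.

¥505.9 trillion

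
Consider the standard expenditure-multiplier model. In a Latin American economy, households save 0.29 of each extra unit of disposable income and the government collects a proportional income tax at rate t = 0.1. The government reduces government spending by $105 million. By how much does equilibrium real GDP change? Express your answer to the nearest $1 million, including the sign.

−$291 million

MPC = 1 − MPS = 1 − 0.29 = 0.71.
Spending multiplier = 1/(1 − c(1−t)) = 1/(1 − 0.71×0.9) = 1/0.361 ≈ 2.77.
ΔY = k × ΔG = (−$105 million) / 0.361 ≈ −$291 million.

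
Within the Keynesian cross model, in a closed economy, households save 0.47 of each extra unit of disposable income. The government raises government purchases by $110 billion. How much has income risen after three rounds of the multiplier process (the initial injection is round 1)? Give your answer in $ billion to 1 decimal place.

MPC = 1 − MPS = 1 − 0.47 = 0.53.
Round 1 adds ΔG = $110 billion; each later round is MPC = 0.53 times the previous.
After 3 rounds: 110 + 58.3 + 30.899 = ΔG·(1 − c^3)/(1 − c) = 110 × (1 − 0.148877)/0.47 ≈ $199.2 billion.

$199.2 billion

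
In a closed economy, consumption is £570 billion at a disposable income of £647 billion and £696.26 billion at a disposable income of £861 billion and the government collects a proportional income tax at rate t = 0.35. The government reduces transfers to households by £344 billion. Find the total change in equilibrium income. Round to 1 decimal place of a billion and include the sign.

MPC = ΔC/ΔYd = (696.26 − 570)/(861 − 647) = 126.26/214 = 0.59.
The transfer change shifts disposable income by −£344 billion, so first-round consumption changes by c·ΔTR = 0.59 × (−£344 billion) = −£202.96 billion.
Expenditure multiplier = 1/(1 − c(1−t)) = 1/(1 − 0.59×0.65) = 1/0.6165 ≈ 1.622.
The transfer multiplier is c × k ≈ 0.957, so ΔY = k × (c·ΔTR) = (−£202.96 billion) / 0.6165 ≈ −£329.2 billion.

−£329.2 billion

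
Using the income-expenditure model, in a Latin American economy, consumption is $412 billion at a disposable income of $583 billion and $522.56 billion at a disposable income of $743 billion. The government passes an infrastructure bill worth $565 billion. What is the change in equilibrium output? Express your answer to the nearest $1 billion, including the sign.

+$1,828 billion

MPC = ΔC/ΔYd = (522.56 − 412)/(743 − 583) = 110.56/160 = 0.691.
Government-spending multiplier = 1/(1 − MPC) = 1/(1 − 0.691) = 1/0.309 ≈ 3.236.
ΔY = k × ΔG = (+$565 billion) / 0.309 ≈ +$1,828 billion.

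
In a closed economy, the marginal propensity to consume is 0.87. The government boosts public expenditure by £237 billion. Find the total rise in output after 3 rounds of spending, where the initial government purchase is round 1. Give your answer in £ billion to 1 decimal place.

£622.6 billion

Round 1 adds ΔG = £237 billion; each later round is MPC = 0.87 times the previous.
After 3 rounds: 237 + 206.19 + 179.3853 = ΔG·(1 − c^3)/(1 − c) = 237 × (1 − 0.658503)/0.13 ≈ £622.6 billion.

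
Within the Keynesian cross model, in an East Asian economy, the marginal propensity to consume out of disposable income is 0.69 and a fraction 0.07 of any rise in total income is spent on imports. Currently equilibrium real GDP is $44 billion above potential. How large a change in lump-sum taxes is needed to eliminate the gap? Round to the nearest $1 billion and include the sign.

+$24 billion

Spending multiplier = 1/(1 − c + m) = 1/(1 − 0.69 + 0.07) = 1/0.38 ≈ 2.632.
Tax multiplier = −c·k = −0.69/0.38 ≈ −1.816. Need ΔY = −$44 billion, so ΔT = ΔY/(−c·k) = −(−$44 billion) × 0.38 / 0.69 ≈ +$24 billion.
The government should raise lump-sum taxes by $24 billion.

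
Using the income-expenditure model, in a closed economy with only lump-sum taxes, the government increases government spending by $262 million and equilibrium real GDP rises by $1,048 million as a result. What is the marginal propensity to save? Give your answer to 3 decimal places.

Implied spending multiplier k = ΔY/ΔG = 1,048/262 = 4.
Since k = 1/(1 − MPC), MPC = 1 − 1/k = 1 − ΔG/ΔY = 1 − 262/1,048 = 0.750.
MPS = 1 − MPC = 0.250.

0.250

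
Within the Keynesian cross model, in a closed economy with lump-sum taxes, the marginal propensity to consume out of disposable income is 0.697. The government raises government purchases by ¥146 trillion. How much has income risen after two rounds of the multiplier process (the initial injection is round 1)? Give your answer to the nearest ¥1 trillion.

¥248 trillion

Round 1 adds ΔG = ¥146 trillion; each later round is MPC = 0.697 times the previous.
After 2 rounds: 146 + 101.762 = ΔG·(1 − c^2)/(1 − c) = 146 × (1 − 0.485809)/0.303 ≈ ¥248 trillion.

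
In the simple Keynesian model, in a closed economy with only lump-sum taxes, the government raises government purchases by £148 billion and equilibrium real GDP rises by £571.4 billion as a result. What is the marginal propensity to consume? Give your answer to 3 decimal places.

Implied spending multiplier k = ΔY/ΔG = 571.4/148 ≈ 3.8608.
Since k = 1/(1 − MPC), MPC = 1 − 1/k = 1 − ΔG/ΔY = 1 − 148/571.4 ≈ 0.741.

0.741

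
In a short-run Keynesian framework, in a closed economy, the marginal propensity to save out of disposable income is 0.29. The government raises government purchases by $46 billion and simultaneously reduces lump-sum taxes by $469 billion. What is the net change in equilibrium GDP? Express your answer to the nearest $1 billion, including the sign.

+$1,307 billion

MPC = 1 − MPS = 1 − 0.29 = 0.71.
Expenditure multiplier = 1/(1 − MPC) = 1/(1 − 0.71) = 1/0.29 ≈ 3.448.
ΔG contributes k·ΔG = (+$46 billion) / 0.29 ≈ +$158.6 billion.
ΔT of −$469 billion changes first-round spending by −c·ΔT = +$332.99 billion, contributing k·(−c·ΔT) = (+$332.99 billion) / 0.29 ≈ +$1,148.2 billion.
Net ΔY = k(ΔG − c·ΔT) = (+$378.99 billion) / 0.29 ≈ +$1,307 billion.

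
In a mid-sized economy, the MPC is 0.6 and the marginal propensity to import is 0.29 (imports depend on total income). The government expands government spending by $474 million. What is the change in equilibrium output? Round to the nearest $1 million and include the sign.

+$687 million

Spending multiplier = 1/(1 − c + m) = 1/(1 − 0.6 + 0.29) = 1/0.69 ≈ 1.449.
ΔY = k × ΔG = (+$474 million) / 0.69 ≈ +$687 million.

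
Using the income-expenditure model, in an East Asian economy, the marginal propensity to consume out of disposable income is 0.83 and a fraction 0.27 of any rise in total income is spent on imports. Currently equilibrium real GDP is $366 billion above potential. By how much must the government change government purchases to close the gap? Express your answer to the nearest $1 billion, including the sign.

Spending multiplier = 1/(1 − c + m) = 1/(1 − 0.83 + 0.27) = 1/0.44 ≈ 2.273.
Need ΔY = −$366 billion, so ΔG = ΔY/k = (−$366 billion) × 0.44 ≈ −$161 billion.
The government should cut government purchases by $161 billion.

−$161 billion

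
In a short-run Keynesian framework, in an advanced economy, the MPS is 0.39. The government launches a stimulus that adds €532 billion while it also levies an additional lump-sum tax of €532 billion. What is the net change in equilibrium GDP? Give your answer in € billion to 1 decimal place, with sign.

+€532.0 billion

MPC = 1 − MPS = 1 − 0.39 = 0.61.
Expenditure multiplier = 1/(1 − MPC) = 1/(1 − 0.61) = 1/0.39 ≈ 2.564.
ΔG contributes k·ΔG = (+€532 billion) / 0.39 ≈ +€1,364.1 billion.
ΔT of +€532 billion changes first-round spending by −c·ΔT = −€324.52 billion, contributing k·(−c·ΔT) = (−€324.52 billion) / 0.39 ≈ −€832.1 billion.
With ΔG = ΔT and no other leakages, the balanced-budget multiplier is 1, so ΔY = ΔG = +€532 billion.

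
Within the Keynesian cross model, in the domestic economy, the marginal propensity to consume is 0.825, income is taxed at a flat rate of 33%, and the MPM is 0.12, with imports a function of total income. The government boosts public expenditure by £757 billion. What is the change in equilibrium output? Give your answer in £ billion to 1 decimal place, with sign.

Expenditure multiplier = 1/(1 − c(1−t) + m) = 1/(1 − 0.825×0.67 + 0.12) = 1/0.56725 ≈ 1.763.
ΔY = k × ΔG = (+£757 billion) / 0.56725 ≈ +£1,334.5 billion.

+£1,334.5 billion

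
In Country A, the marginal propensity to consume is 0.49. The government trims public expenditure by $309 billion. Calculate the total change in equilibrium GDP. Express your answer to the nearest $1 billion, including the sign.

−$606 billion

Spending multiplier = 1/(1 − MPC) = 1/(1 − 0.49) = 1/0.51 ≈ 1.961.
ΔY = k × ΔG = (−$309 billion) / 0.51 ≈ −$606 billion.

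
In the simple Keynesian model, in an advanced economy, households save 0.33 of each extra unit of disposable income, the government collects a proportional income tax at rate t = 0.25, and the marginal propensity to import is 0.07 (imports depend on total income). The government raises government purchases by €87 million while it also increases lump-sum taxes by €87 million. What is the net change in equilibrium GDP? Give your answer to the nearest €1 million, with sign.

+€51 million

MPC = 1 − MPS = 1 − 0.33 = 0.67.
Expenditure multiplier = 1/(1 − c(1−t) + m) = 1/(1 − 0.67×0.75 + 0.07) = 1/0.5675 ≈ 1.762.
ΔG contributes k·ΔG = (+€87 million) / 0.5675 ≈ +€153.3 million.
ΔT of +€87 million changes first-round spending by −c·ΔT = −€58.29 million, contributing k·(−c·ΔT) = (−€58.29 million) / 0.5675 ≈ −€102.7 million.
Net ΔY = k(ΔG − c·ΔT) = (+€28.71 million) / 0.5675 ≈ +€51 million.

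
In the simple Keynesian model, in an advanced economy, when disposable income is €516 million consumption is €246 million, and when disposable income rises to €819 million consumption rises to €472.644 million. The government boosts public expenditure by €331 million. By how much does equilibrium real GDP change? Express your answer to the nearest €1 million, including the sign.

MPC = ΔC/ΔYd = (472.644 − 246)/(819 − 516) = 226.644/303 = 0.748.
Expenditure multiplier = 1/(1 − MPC) = 1/(1 − 0.748) = 1/0.252 ≈ 3.968.
ΔY = k × ΔG = (+€331 million) / 0.252 ≈ +€1,313 million.

+€1,313 million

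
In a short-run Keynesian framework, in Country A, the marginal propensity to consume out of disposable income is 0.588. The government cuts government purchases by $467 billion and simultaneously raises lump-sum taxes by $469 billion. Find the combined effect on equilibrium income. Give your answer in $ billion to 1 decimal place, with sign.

−$1,802.8 billion

Expenditure multiplier = 1/(1 − MPC) = 1/(1 − 0.588) = 1/0.412 ≈ 2.427.
ΔG contributes k·ΔG = (−$467 billion) / 0.412 ≈ −$1,133.5 billion.
ΔT of +$469 billion changes first-round spending by −c·ΔT = −$275.772 billion, contributing k·(−c·ΔT) = (−$275.772 billion) / 0.412 ≈ −$669.3 billion.
Net ΔY = k(ΔG − c·ΔT) = (−$742.772 billion) / 0.412 ≈ −$1,802.8 billion.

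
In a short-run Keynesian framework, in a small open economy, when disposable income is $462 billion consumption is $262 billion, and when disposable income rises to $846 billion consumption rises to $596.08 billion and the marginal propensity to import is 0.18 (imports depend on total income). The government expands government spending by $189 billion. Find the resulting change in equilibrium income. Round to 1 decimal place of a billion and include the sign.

+$609.7 billion

MPC = ΔC/ΔYd = (596.08 − 262)/(846 − 462) = 334.08/384 = 0.87.
Spending multiplier = 1/(1 − c + m) = 1/(1 − 0.87 + 0.18) = 1/0.31 ≈ 3.226.
ΔY = k × ΔG = (+$189 billion) / 0.31 ≈ +$609.7 billion.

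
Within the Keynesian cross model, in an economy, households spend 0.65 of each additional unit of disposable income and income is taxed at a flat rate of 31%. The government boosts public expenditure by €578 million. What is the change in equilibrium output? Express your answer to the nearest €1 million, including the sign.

+€1,048 million

Government-spending multiplier = 1/(1 − c(1−t)) = 1/(1 − 0.65×0.69) = 1/0.5515 ≈ 1.813.
ΔY = k × ΔG = (+€578 million) / 0.5515 ≈ +€1,048 million.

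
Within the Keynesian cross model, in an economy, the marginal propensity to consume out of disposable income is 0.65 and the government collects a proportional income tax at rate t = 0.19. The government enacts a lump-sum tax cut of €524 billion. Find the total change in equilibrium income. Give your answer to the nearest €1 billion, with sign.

+€719 billion

A lump-sum tax change of −€524 billion shifts disposable income by +€524 billion; first-round consumption changes by −c × ΔT = −0.65 × (−€524 billion) = +€340.6 billion.
Expenditure multiplier = 1/(1 − c(1−t)) = 1/(1 − 0.65×0.81) = 1/0.4735 ≈ 2.112.
The tax multiplier is −c × k ≈ −1.373, so ΔY = k × (−c·ΔT) = (+€340.6 billion) / 0.4735 ≈ +€719 billion.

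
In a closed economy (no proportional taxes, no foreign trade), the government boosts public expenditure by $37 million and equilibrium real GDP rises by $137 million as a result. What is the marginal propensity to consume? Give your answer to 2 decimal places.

0.73

Implied spending multiplier k = ΔY/ΔG = 137/37 ≈ 3.7027.
Since k = 1/(1 − MPC), MPC = 1 − 1/k = 1 − ΔG/ΔY = 1 − 37/137 ≈ 0.73.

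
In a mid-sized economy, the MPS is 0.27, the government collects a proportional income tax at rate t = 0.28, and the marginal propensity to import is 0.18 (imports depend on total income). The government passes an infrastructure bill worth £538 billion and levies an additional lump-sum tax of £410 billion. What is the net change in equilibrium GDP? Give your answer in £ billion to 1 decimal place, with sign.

MPC = 1 − MPS = 1 − 0.27 = 0.73.
Expenditure multiplier = 1/(1 − c(1−t) + m) = 1/(1 − 0.73×0.72 + 0.18) = 1/0.6544 ≈ 1.528.
ΔG contributes k·ΔG = (+£538 billion) / 0.6544 ≈ +£822.1 billion.
ΔT of +£410 billion changes first-round spending by −c·ΔT = −£299.3 billion, contributing k·(−c·ΔT) = (−£299.3 billion) / 0.6544 ≈ −£457.4 billion.
Net ΔY = k(ΔG − c·ΔT) = (+£238.7 billion) / 0.6544 ≈ +£364.8 billion.

+£364.8 billion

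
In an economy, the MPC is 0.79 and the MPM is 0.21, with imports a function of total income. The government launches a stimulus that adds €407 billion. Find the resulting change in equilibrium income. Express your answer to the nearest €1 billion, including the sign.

Government-spending multiplier = 1/(1 − c + m) = 1/(1 − 0.79 + 0.21) = 1/0.42 ≈ 2.381.
ΔY = k × ΔG = (+€407 billion) / 0.42 ≈ +€969 billion.

+€969 billion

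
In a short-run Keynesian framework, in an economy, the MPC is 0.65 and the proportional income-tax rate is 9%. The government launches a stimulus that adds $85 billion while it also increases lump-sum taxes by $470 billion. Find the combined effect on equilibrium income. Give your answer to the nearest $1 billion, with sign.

Expenditure multiplier = 1/(1 − c(1−t)) = 1/(1 − 0.65×0.91) = 1/0.4085 ≈ 2.448.
ΔG contributes k·ΔG = (+$85 billion) / 0.4085 ≈ +$208.1 billion.
ΔT of +$470 billion changes first-round spending by −c·ΔT = −$305.5 billion, contributing k·(−c·ΔT) = (−$305.5 billion) / 0.4085 ≈ −$747.9 billion.
Net ΔY = k(ΔG − c·ΔT) = (−$220.5 billion) / 0.4085 ≈ −$540 billion.

−$540 billion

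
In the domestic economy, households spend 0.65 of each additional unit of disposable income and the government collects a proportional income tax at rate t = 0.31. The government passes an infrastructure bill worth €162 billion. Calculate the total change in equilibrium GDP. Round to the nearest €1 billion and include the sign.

Government-spending multiplier = 1/(1 − c(1−t)) = 1/(1 − 0.65×0.69) = 1/0.5515 ≈ 1.813.
ΔY = k × ΔG = (+€162 billion) / 0.5515 ≈ +€294 billion.

+€294 billion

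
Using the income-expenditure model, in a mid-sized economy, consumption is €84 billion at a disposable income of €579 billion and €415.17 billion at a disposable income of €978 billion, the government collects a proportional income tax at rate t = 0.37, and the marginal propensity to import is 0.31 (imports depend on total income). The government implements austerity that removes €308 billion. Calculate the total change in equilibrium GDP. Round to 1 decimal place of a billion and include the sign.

−€391.3 billion

MPC = ΔC/ΔYd = (415.17 − 84)/(978 − 579) = 331.17/399 = 0.83.
Spending multiplier = 1/(1 − c(1−t) + m) = 1/(1 − 0.83×0.63 + 0.31) = 1/0.7871 ≈ 1.27.
ΔY = k × ΔG = (−€308 billion) / 0.7871 ≈ −€391.3 billion.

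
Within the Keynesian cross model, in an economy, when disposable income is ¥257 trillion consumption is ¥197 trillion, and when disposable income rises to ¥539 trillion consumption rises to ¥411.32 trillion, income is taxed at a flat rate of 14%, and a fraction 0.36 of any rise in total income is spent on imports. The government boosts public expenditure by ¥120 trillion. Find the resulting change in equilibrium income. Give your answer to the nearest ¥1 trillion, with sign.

+¥170 trillion

MPC = ΔC/ΔYd = (411.32 − 197)/(539 − 257) = 214.32/282 = 0.76.
Government-spending multiplier = 1/(1 − c(1−t) + m) = 1/(1 − 0.76×0.86 + 0.36) = 1/0.7064 ≈ 1.416.
ΔY = k × ΔG = (+¥120 trillion) / 0.7064 ≈ +¥170 trillion.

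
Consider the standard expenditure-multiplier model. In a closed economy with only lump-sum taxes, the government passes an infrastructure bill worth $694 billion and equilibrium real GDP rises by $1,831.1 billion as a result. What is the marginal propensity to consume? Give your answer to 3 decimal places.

Implied spending multiplier k = ΔY/ΔG = 1,831.1/694 ≈ 2.6385.
Since k = 1/(1 − MPC), MPC = 1 − 1/k = 1 − ΔG/ΔY = 1 − 694/1,831.1 ≈ 0.621.

0.621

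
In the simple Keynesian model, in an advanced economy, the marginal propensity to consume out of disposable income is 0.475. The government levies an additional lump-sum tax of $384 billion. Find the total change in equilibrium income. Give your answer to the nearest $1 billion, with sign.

A lump-sum tax change of +$384 billion shifts disposable income by −$384 billion; first-round consumption changes by −c × ΔT = −0.475 × (+$384 billion) = −$182.4 billion.
Expenditure multiplier = 1/(1 − MPC) = 1/(1 − 0.475) = 1/0.525 ≈ 1.905.
The tax multiplier is −c × k ≈ −0.905, so ΔY = k × (−c·ΔT) = (−$182.4 billion) / 0.525 ≈ −$347 billion.

−$347 billion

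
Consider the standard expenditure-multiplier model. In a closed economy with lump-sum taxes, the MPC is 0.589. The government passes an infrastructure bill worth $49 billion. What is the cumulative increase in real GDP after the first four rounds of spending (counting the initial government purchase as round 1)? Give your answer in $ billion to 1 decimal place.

Round 1 adds ΔG = $49 billion; each later round is MPC = 0.589 times the previous.
After 4 rounds: 49 + 28.861 + 16.999129 + 10.012486981 = ΔG·(1 − c^4)/(1 − c) = 49 × (1 − 0.120354180241)/0.411 ≈ $104.9 billion.

$104.9 billion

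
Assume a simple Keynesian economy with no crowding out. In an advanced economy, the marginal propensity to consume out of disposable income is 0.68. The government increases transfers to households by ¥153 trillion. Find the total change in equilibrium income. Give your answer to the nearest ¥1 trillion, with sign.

+¥325 trillion

The transfer change shifts disposable income by +¥153 trillion, so first-round consumption changes by c·ΔTR = 0.68 × (+¥153 trillion) = +¥104.04 trillion.
Expenditure multiplier = 1/(1 − MPC) = 1/(1 − 0.68) = 1/0.32 = 3.125.
The transfer multiplier is c × k = 2.125, so ΔY = k × (c·ΔTR) = (+¥104.04 trillion) / 0.32 ≈ +¥325 trillion.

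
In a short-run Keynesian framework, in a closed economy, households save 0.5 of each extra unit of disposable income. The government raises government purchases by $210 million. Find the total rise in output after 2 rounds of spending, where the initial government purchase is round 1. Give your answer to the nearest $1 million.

MPC = 1 − MPS = 1 − 0.5 = 0.5.
Round 1 adds ΔG = $210 million; each later round is MPC = 0.5 times the previous.
After 2 rounds: 210 + 105 = ΔG·(1 − c^2)/(1 − c) = 210 × (1 − 0.25)/0.5 = $315 million.

$315 million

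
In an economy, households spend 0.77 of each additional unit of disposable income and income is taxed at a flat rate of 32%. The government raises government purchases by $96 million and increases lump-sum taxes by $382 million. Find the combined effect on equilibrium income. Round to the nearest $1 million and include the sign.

−$416 million

Expenditure multiplier = 1/(1 − c(1−t)) = 1/(1 − 0.77×0.68) = 1/0.4764 ≈ 2.099.
ΔG contributes k·ΔG = (+$96 million) / 0.4764 ≈ +$201.5 million.
ΔT of +$382 million changes first-round spending by −c·ΔT = −$294.14 million, contributing k·(−c·ΔT) = (−$294.14 million) / 0.4764 ≈ −$617.4 million.
Net ΔY = k(ΔG − c·ΔT) = (−$198.14 million) / 0.4764 ≈ −$416 million.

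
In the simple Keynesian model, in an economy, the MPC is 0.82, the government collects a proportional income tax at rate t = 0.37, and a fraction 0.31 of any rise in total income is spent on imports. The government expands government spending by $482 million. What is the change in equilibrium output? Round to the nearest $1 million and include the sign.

+$608 million

Spending multiplier = 1/(1 − c(1−t) + m) = 1/(1 − 0.82×0.63 + 0.31) = 1/0.7934 ≈ 1.26.
ΔY = k × ΔG = (+$482 million) / 0.7934 ≈ +$608 million.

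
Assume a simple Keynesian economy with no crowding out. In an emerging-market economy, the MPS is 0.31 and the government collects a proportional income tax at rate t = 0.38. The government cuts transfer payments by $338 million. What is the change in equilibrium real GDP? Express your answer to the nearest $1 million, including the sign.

−$408 million

MPC = 1 − MPS = 1 − 0.31 = 0.69.
The transfer change shifts disposable income by −$338 million, so first-round consumption changes by c·ΔTR = 0.69 × (−$338 million) = −$233.22 million.
Expenditure multiplier = 1/(1 − c(1−t)) = 1/(1 − 0.69×0.62) = 1/0.5722 ≈ 1.748.
The transfer multiplier is c × k ≈ 1.206, so ΔY = k × (c·ΔTR) = (−$233.22 million) / 0.5722 ≈ −$408 million.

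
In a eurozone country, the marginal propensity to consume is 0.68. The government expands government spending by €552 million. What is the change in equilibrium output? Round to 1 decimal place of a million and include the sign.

+€1,725.0 million

Expenditure multiplier = 1/(1 − MPC) = 1/(1 − 0.68) = 1/0.32 = 3.125.
ΔY = k × ΔG = (+€552 million) / 0.32 = +€1,725 million.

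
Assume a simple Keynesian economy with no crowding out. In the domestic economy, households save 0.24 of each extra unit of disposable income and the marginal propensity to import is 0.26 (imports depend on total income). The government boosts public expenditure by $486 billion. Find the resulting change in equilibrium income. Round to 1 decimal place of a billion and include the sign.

MPC = 1 − MPS = 1 − 0.24 = 0.76.
Government-spending multiplier = 1/(1 − c + m) = 1/(1 − 0.76 + 0.26) = 1/0.5 = 2.
ΔY = k × ΔG = (+$486 billion) / 0.5 = +$972 billion.

+$972.0 billion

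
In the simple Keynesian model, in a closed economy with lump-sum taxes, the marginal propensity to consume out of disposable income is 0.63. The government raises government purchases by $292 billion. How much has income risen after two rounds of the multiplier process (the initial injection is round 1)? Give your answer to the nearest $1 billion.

$476 billion

Round 1 adds ΔG = $292 billion; each later round is MPC = 0.63 times the previous.
After 2 rounds: 292 + 183.96 = ΔG·(1 − c^2)/(1 − c) = 292 × (1 − 0.3969)/0.37 ≈ $476 billion.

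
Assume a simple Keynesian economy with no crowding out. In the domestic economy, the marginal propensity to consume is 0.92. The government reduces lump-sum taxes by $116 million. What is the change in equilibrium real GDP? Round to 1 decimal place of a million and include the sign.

A lump-sum tax change of −$116 million shifts disposable income by +$116 million; first-round consumption changes by −c × ΔT = −0.92 × (−$116 million) = +$106.72 million.
Expenditure multiplier = 1/(1 − MPC) = 1/(1 − 0.92) = 1/0.08 = 12.5.
The tax multiplier is −c × k = −11.5, so ΔY = k × (−c·ΔT) = (+$106.72 million) / 0.08 = +$1,334 million.

+$1,334.0 million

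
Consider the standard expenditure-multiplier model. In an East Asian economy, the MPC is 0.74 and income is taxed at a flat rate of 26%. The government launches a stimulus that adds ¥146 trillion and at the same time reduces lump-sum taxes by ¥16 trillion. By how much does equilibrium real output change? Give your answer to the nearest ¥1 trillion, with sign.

+¥349 trillion

Expenditure multiplier = 1/(1 − c(1−t)) = 1/(1 − 0.74×0.74) = 1/0.4524 ≈ 2.21.
ΔG contributes k·ΔG = (+¥146 trillion) / 0.4524 ≈ +¥322.7 trillion.
ΔT of −¥16 trillion changes first-round spending by −c·ΔT = +¥11.84 trillion, contributing k·(−c·ΔT) = (+¥11.84 trillion) / 0.4524 ≈ +¥26.2 trillion.
Net ΔY = k(ΔG − c·ΔT) = (+¥157.84 trillion) / 0.4524 ≈ +¥349 trillion.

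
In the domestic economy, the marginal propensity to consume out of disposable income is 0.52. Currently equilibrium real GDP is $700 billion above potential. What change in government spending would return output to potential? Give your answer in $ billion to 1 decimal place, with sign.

Spending multiplier = 1/(1 − MPC) = 1/(1 − 0.52) = 1/0.48 ≈ 2.083.
Need ΔY = −$700 billion, so ΔG = ΔY/k = (−$700 billion) × 0.48 = −$336 billion.
The government should cut government spending by $336 billion.

−$336.0 billion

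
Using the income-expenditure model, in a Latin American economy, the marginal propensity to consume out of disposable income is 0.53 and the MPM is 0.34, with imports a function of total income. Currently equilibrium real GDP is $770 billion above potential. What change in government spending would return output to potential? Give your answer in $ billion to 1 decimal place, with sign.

Spending multiplier = 1/(1 − c + m) = 1/(1 − 0.53 + 0.34) = 1/0.81 ≈ 1.235.
Need ΔY = −$770 billion, so ΔG = ΔY/k = (−$770 billion) × 0.81 = −$623.7 billion.
The government should cut government spending by $623.7 billion.

−$623.7 billion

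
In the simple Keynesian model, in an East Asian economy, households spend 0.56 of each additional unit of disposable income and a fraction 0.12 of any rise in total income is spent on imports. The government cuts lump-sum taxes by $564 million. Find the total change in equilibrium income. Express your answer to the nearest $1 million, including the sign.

A lump-sum tax change of −$564 million shifts disposable income by +$564 million; first-round consumption changes by −c × ΔT = −0.56 × (−$564 million) = +$315.84 million.
Expenditure multiplier = 1/(1 − c + m) = 1/(1 − 0.56 + 0.12) = 1/0.56 ≈ 1.786.
The tax multiplier is −c × k = −1, so ΔY = k × (−c·ΔT) = (+$315.84 million) / 0.56 = +$564 million.

+$564 million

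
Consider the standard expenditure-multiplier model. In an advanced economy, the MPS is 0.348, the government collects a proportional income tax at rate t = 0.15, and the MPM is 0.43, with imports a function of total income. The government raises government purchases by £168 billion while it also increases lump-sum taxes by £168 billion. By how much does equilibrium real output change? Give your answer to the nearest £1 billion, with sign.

+£67 billion

MPC = 1 − MPS = 1 − 0.348 = 0.652.
Expenditure multiplier = 1/(1 − c(1−t) + m) = 1/(1 − 0.652×0.85 + 0.43) = 1/0.8758 ≈ 1.142.
ΔG contributes k·ΔG = (+£168 billion) / 0.8758 ≈ +£191.8 billion.
ΔT of +£168 billion changes first-round spending by −c·ΔT = −£109.536 billion, contributing k·(−c·ΔT) = (−£109.536 billion) / 0.8758 ≈ −£125.1 billion.
Net ΔY = k(ΔG − c·ΔT) = (+£58.464 billion) / 0.8758 ≈ +£67 billion.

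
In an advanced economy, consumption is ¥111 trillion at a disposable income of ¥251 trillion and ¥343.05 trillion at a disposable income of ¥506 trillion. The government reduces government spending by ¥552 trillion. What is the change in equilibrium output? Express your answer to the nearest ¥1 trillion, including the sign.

MPC = ΔC/ΔYd = (343.05 − 111)/(506 − 251) = 232.05/255 = 0.91.
Government-spending multiplier = 1/(1 − MPC) = 1/(1 − 0.91) = 1/0.09 ≈ 11.111.
ΔY = k × ΔG = (−¥552 trillion) / 0.09 ≈ −¥6,133 trillion.

−¥6,133 trillion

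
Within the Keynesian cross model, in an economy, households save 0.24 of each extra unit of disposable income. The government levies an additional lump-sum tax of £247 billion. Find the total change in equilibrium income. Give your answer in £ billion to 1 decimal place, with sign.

MPC = 1 − MPS = 1 − 0.24 = 0.76.
A lump-sum tax change of +£247 billion shifts disposable income by −£247 billion; first-round consumption changes by −c × ΔT = −0.76 × (+£247 billion) = −£187.72 billion.
Expenditure multiplier = 1/(1 − MPC) = 1/(1 − 0.76) = 1/0.24 ≈ 4.167.
The tax multiplier is −c × k ≈ −3.167, so ΔY = k × (−c·ΔT) = (−£187.72 billion) / 0.24 ≈ −£782.2 billion.

−£782.2 billion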